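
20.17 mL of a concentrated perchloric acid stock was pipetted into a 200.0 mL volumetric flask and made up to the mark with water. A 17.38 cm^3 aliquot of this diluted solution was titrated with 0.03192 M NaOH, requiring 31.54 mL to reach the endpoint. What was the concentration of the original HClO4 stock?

n(NaOH) = 0.03192 x 0.03154 = 0.001007 mol.
n(HClO4) in the aliquot = 0.001007 mol.
[diluted HClO4] = 0.001007 / 0.01738 = 0.05793 M.
Dilution factor = 200.0/20.17 = 9.916, so [stock] = 0.05793 x 9.916 = 0.574 M.

0.574 M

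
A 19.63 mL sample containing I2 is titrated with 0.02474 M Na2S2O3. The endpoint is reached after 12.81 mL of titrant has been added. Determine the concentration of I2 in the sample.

0.00807 M

n(Na2S2O3) = 0.02474 x 0.01281 = 0.0003169 mol.
From the balanced equation, 2 mol Na2S2O3 reacts with 1 mol I2, so n(I2) = 0.0003169 x 1/2 = 0.0001585 mol.
[I2] = 0.0001585 / 0.01963 L = 0.00807 M.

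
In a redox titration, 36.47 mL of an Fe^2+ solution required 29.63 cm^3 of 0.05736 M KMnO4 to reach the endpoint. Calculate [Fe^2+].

0.233 M

n(KMnO4) = 0.05736 x 0.02963 = 0.001700 mol.
From the balanced equation, 1 mol KMnO4 reacts with 5 mol Fe^2+, so n(Fe^2+) = 0.001700 x 5/1 = 0.008498 mol.
[Fe^2+] = 0.008498 / 0.03647 L = 0.233 M.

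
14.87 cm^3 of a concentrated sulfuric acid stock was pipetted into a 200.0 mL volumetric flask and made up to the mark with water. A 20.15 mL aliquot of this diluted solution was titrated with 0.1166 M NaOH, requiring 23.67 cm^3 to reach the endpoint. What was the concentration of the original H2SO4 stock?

n(NaOH) = 0.1166 x 0.02367 = 0.002760 mol.
n(H2SO4) in the aliquot = 0.002760 x 1/2 = 0.001380 mol.
[diluted H2SO4] = 0.001380 / 0.02015 = 0.06848 M.
Dilution factor = 200.0/14.87 = 13.45, so [stock] = 0.06848 x 13.45 = 0.921 M.

0.921 M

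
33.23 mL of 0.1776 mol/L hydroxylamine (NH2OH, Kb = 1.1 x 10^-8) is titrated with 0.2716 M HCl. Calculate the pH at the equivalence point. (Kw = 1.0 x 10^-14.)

n(NH2OH) = 0.1776 x 0.03323 = 0.005902 mol; V(HCl) at equivalence = 0.005902/0.2716 = 0.02173 L.
At equivalence the base is fully converted to NH3OH+; total volume = 0.05496 L, so [NH3OH+] = 0.005902/0.05496 = 0.1074 M.
Ka(NH3OH+) = Kw/Kb = 1.0e-14 / 1.1 x 10^-8 = 9.09e-7.
[H^+] = sqrt(Ka x [NH3OH+]) = sqrt(9.09e-7 x 0.1074) = 0.000312 M.
pH = -log(0.000312) = 3.51.

3.51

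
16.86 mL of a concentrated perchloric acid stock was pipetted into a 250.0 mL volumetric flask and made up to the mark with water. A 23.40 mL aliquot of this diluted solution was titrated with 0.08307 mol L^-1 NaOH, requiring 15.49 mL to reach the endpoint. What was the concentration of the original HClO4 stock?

n(NaOH) = 0.08307 x 0.01549 = 0.001287 mol.
n(HClO4) in the aliquot = 0.001287 mol.
[diluted HClO4] = 0.001287 / 0.02340 = 0.05499 M.
Dilution factor = 250.0/16.86 = 14.83, so [stock] = 0.05499 x 14.83 = 0.815 M.

0.815 M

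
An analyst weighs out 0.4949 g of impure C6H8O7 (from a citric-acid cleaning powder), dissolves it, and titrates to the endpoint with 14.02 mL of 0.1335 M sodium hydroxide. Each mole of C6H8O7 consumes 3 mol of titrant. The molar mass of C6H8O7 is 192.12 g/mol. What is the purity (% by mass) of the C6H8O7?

n(NaOH) = 0.1335 x 0.01402 = 0.001872 mol.
n(C6H8O7) = 0.001872 / 3 = 0.0006239 mol.
mass of C6H8O7 = 0.0006239 x 192.12 = 0.1199 g.
% purity = 0.1199 / 0.4949 x 100 = 24.2%.

24.2%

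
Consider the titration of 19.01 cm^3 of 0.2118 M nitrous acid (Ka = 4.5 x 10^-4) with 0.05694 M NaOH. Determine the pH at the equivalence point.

8.00

n(HNO2) = 0.2118 x 0.01901 = 0.004026 mol; V(NaOH) at equivalence = 0.004026/0.05694 = 0.07071 L.
At equivalence all the acid is converted to NO2-; total volume = 0.01901 + 0.07071 = 0.08972 L, so [NO2-] = 0.004026/0.08972 = 0.04488 M.
Kb = Kw/Ka = 1.0e-14 / 4.5 x 10^-4 = 2.22e-11.
[OH^-] = sqrt(Kb x [NO2-]) = sqrt(2.22e-11 x 0.04488) = 9.99e-7 M.
pOH = 6.00, so pH = 14.00 - 6.00 = 8.00.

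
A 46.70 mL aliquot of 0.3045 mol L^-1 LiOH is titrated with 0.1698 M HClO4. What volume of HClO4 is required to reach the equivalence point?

83.7 mL

n(LiOH) = 0.3045 mol/L x 0.04670 L = 0.01422 mol.
At equivalence n(HClO4) = n(LiOH) = 0.01422 mol.
V(HClO4) = 0.01422 / 0.1698 = 0.08375 L = 83.7 mL.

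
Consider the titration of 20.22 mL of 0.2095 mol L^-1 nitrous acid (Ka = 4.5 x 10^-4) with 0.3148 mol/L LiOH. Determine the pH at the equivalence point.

n(HNO2) = 0.2095 x 0.02022 = 0.004236 mol; V(LiOH) at equivalence = 0.004236/0.3148 = 0.01346 L.
At equivalence all the acid is converted to NO2-; total volume = 0.02022 + 0.01346 = 0.03368 L, so [NO2-] = 0.004236/0.03368 = 0.1258 M.
Kb = Kw/Ka = 1.0e-14 / 4.5 x 10^-4 = 2.22e-11.
[OH^-] = sqrt(Kb x [NO2-]) = sqrt(2.22e-11 x 0.1258) = 1.67e-6 M.
pOH = 5.78, so pH = 14.00 - 5.78 = 8.22.

8.22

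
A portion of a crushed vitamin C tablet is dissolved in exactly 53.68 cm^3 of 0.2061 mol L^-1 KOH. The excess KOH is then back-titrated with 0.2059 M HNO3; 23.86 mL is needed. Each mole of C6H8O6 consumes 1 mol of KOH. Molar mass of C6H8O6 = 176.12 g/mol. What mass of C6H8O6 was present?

Total n(KOH) added = 0.2061 x 0.05368 = 0.01106 mol.
n(HNO3) used = 0.2059 x 0.02386 = 0.004913 mol, which equals the excess n(KOH).
So n(KOH) consumed by the sample = 0.01106 - 0.004913 = 0.006151 mol.
n(C6H8O6) = 0.006151 / 1 = 0.006151 mol.
mass = 0.006151 mol x 176.12 g/mol = 1.08 g.

1.08 g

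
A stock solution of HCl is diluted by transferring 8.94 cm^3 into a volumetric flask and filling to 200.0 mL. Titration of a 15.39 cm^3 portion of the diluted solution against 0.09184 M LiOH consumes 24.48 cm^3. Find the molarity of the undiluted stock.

n(LiOH) = 0.09184 x 0.02448 = 0.002248 mol.
n(HCl) in the aliquot = 0.002248 mol.
[diluted HCl] = 0.002248 / 0.01539 = 0.1461 M.
Dilution factor = 200.0/8.940 = 22.37, so [stock] = 0.1461 x 22.37 = 3.27 M.

3.27 M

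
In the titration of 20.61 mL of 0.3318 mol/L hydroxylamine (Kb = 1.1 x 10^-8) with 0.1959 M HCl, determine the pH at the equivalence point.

3.48

n(NH2OH) = 0.3318 x 0.02061 = 0.006838 mol; V(HCl) at equivalence = 0.006838/0.1959 = 0.03491 L.
At equivalence the base is fully converted to NH3OH+; total volume = 0.05552 L, so [NH3OH+] = 0.006838/0.05552 = 0.1232 M.
Ka(NH3OH+) = Kw/Kb = 1.0e-14 / 1.1 x 10^-8 = 9.09e-7.
[H^+] = sqrt(Ka x [NH3OH+]) = sqrt(9.09e-7 x 0.1232) = 0.000335 M.
pH = -log(0.000335) = 3.48.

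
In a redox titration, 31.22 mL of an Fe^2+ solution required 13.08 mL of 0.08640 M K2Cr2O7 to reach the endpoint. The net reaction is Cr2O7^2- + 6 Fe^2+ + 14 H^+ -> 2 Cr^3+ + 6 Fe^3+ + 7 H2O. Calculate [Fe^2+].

n(K2Cr2O7) = 0.08640 x 0.01308 = 0.001130 mol.
From the balanced equation, 1 mol K2Cr2O7 reacts with 6 mol Fe^2+, so n(Fe^2+) = 0.001130 x 6/1 = 0.006781 mol.
[Fe^2+] = 0.006781 / 0.03122 L = 0.217 M.

0.217 M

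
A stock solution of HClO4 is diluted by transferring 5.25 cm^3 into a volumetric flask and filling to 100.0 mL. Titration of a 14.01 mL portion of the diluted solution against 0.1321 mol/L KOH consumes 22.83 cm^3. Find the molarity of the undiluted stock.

4.10 M

n(KOH) = 0.1321 x 0.02283 = 0.003016 mol.
n(HClO4) in the aliquot = 0.003016 mol.
[diluted HClO4] = 0.003016 / 0.01401 = 0.2153 M.
Dilution factor = 100.0/5.250 = 19.05, so [stock] = 0.2153 x 19.05 = 4.10 M.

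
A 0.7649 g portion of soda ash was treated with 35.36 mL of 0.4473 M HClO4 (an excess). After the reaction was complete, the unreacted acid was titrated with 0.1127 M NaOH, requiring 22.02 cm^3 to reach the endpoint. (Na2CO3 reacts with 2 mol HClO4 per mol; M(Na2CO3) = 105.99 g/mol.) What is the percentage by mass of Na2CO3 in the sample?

92.4%

Total n(HClO4) added = 0.4473 x 0.03536 = 0.01582 mol.
n(NaOH) used = 0.1127 x 0.02202 = 0.002482 mol, which equals the excess n(HClO4).
So n(HClO4) consumed by the sample = 0.01582 - 0.002482 = 0.01333 mol.
n(Na2CO3) = 0.01333 / 2 = 0.006667 mol.
mass Na2CO3 = 0.006667 x 105.99 = 0.7067 g, so %Na2CO3 = 0.7067/0.7649 x 100 = 92.4%.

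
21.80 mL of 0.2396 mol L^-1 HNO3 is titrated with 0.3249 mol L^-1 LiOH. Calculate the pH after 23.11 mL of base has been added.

12.71

n(acid) = 0.2396 x 0.02180 = 0.005223 mol; n(LiOH) added = 0.3249 x 0.02311 = 0.007508 mol.
Base is in excess by 0.007508 - 0.005223 = 0.002285 mol in a total volume of 0.04491 L.
[OH^-] = 0.002285/0.04491 = 0.05088 M, so pOH = 1.29 and pH = 14.00 - 1.29 = 12.71.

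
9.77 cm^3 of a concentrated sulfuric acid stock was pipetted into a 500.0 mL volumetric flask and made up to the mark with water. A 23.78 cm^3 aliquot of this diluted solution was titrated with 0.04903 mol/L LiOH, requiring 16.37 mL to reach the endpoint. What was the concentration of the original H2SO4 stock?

n(LiOH) = 0.04903 x 0.01637 = 0.0008026 mol.
n(H2SO4) in the aliquot = 0.0008026 x 1/2 = 0.0004013 mol.
[diluted H2SO4] = 0.0004013 / 0.02378 = 0.01688 M.
Dilution factor = 500.0/9.770 = 51.18, so [stock] = 0.01688 x 51.18 = 0.864 M.

0.864 M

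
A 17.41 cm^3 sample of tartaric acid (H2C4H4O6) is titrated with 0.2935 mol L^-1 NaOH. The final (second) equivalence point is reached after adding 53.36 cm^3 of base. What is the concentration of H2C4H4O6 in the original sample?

n(NaOH) = 0.2935 x 0.05336 = 0.01566 mol.
At the final (second) equivalence point, 2 mol OH^- react per mol H2C4H4O6, so n(H2C4H4O6) = 0.01566 / 2 = 0.007831 mol.
[H2C4H4O6] = 0.007831 / 0.01741 L = 0.450 M.

0.450 M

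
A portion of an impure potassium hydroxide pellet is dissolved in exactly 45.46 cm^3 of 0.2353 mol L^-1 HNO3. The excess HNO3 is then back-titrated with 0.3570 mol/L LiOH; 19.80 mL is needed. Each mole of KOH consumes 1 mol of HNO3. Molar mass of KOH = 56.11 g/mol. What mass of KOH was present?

Total n(HNO3) added = 0.2353 x 0.04546 = 0.01070 mol.
n(LiOH) used = 0.3570 x 0.01980 = 0.007069 mol, which equals the excess n(HNO3).
So n(HNO3) consumed by the sample = 0.01070 - 0.007069 = 0.003628 mol.
n(KOH) = 0.003628 / 1 = 0.003628 mol.
mass = 0.003628 mol x 56.11 g/mol = 0.204 g.

0.204 g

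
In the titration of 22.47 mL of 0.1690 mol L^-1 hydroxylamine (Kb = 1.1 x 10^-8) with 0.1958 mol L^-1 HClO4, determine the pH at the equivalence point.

3.54

n(NH2OH) = 0.1690 x 0.02247 = 0.003797 mol; V(HClO4) at equivalence = 0.003797/0.1958 = 0.01939 L.
At equivalence the base is fully converted to NH3OH+; total volume = 0.04186 L, so [NH3OH+] = 0.003797/0.04186 = 0.09071 M.
Ka(NH3OH+) = Kw/Kb = 1.0e-14 / 1.1 x 10^-8 = 9.09e-7.
[H^+] = sqrt(Ka x [NH3OH+]) = sqrt(9.09e-7 x 0.09071) = 0.000287 M.
pH = -log(0.000287) = 3.54.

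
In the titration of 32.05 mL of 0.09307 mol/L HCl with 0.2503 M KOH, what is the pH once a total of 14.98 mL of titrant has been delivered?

n(acid) = 0.09307 x 0.03205 = 0.002983 mol; n(KOH) added = 0.2503 x 0.01498 = 0.003749 mol.
Base is in excess by 0.003749 - 0.002983 = 0.0007666 mol in a total volume of 0.04703 L.
[OH^-] = 0.0007666/0.04703 = 0.01630 M, so pOH = 1.79 and pH = 14.00 - 1.79 = 12.21.

12.21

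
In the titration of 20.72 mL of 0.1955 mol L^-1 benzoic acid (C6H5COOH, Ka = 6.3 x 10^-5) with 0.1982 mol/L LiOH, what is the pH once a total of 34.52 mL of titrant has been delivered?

n(acid) = 0.1955 x 0.02072 = 0.004051 mol; n(LiOH) added = 0.1982 x 0.03452 = 0.006842 mol.
Base is in excess by 0.006842 - 0.004051 = 0.002791 mol in a total volume of 0.05524 L.
[OH^-] = 0.002791/0.05524 = 0.05053 M, so pOH = 1.30 and pH = 14.00 - 1.30 = 12.70.

12.70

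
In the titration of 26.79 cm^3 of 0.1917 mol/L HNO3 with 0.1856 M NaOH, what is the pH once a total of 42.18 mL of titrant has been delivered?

n(acid) = 0.1917 x 0.02679 = 0.005136 mol; n(NaOH) added = 0.1856 x 0.04218 = 0.007829 mol.
Base is in excess by 0.007829 - 0.005136 = 0.002693 mol in a total volume of 0.06897 L.
[OH^-] = 0.002693/0.06897 = 0.03905 M, so pOH = 1.41 and pH = 14.00 - 1.41 = 12.59.

12.59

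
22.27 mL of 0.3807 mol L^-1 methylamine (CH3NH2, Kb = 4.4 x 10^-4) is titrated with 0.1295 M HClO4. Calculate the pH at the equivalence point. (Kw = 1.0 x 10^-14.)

n(CH3NH2) = 0.3807 x 0.02227 = 0.008478 mol; V(HClO4) at equivalence = 0.008478/0.1295 = 0.06547 L.
At equivalence the base is fully converted to CH3NH3+; total volume = 0.08774 L, so [CH3NH3+] = 0.008478/0.08774 = 0.09663 M.
Ka(CH3NH3+) = Kw/Kb = 1.0e-14 / 4.4 x 10^-4 = 2.27e-11.
[H^+] = sqrt(Ka x [CH3NH3+]) = sqrt(2.27e-11 x 0.09663) = 1.48e-6 M.
pH = -log(1.48e-6) = 5.83.

5.83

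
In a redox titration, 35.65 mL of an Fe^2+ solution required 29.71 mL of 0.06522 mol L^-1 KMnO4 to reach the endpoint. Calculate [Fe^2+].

n(KMnO4) = 0.06522 x 0.02971 = 0.001938 mol.
From the balanced equation, 1 mol KMnO4 reacts with 5 mol Fe^2+, so n(Fe^2+) = 0.001938 x 5/1 = 0.009688 mol.
[Fe^2+] = 0.009688 / 0.03565 L = 0.272 M.

0.272 M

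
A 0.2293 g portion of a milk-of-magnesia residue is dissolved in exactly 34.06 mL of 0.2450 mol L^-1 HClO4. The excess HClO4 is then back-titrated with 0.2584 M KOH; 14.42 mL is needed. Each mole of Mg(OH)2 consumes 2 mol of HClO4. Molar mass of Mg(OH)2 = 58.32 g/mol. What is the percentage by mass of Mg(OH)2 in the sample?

Total n(HClO4) added = 0.2450 x 0.03406 = 0.008345 mol.
n(KOH) used = 0.2584 x 0.01442 = 0.003726 mol, which equals the excess n(HClO4).
So n(HClO4) consumed by the sample = 0.008345 - 0.003726 = 0.004619 mol.
n(Mg(OH)2) = 0.004619 / 2 = 0.002309 mol.
mass Mg(OH)2 = 0.002309 x 58.32 = 0.1347 g, so %Mg(OH)2 = 0.1347/0.2293 x 100 = 58.7%.

58.7%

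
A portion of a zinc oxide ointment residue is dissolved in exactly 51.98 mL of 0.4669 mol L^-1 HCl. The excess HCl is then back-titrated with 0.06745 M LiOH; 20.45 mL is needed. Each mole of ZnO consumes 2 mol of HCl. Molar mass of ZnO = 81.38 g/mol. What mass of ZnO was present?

0.931 g

Total n(HCl) added = 0.4669 x 0.05198 = 0.02427 mol.
n(LiOH) used = 0.06745 x 0.02045 = 0.001379 mol, which equals the excess n(HCl).
So n(HCl) consumed by the sample = 0.02427 - 0.001379 = 0.02289 mol.
n(ZnO) = 0.02289 / 2 = 0.01145 mol.
mass = 0.01145 mol x 81.38 g/mol = 0.931 g.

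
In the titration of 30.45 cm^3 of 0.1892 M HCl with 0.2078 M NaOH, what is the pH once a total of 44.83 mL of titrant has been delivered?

n(acid) = 0.1892 x 0.03045 = 0.005761 mol; n(NaOH) added = 0.2078 x 0.04483 = 0.009316 mol.
Base is in excess by 0.009316 - 0.005761 = 0.003555 mol in a total volume of 0.07528 L.
[OH^-] = 0.003555/0.07528 = 0.04722 M, so pOH = 1.33 and pH = 14.00 - 1.33 = 12.67.

12.67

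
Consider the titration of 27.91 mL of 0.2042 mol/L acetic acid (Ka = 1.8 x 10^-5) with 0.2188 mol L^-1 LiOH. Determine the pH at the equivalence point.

8.88

n(CH3COOH) = 0.2042 x 0.02791 = 0.005699 mol; V(LiOH) at equivalence = 0.005699/0.2188 = 0.02605 L.
At equivalence all the acid is converted to CH3COO-; total volume = 0.02791 + 0.02605 = 0.05396 L, so [CH3COO-] = 0.005699/0.05396 = 0.1056 M.
Kb = Kw/Ka = 1.0e-14 / 1.8 x 10^-5 = 5.56e-10.
[OH^-] = sqrt(Kb x [CH3COO-]) = sqrt(5.56e-10 x 0.1056) = 7.66e-6 M.
pOH = 5.12, so pH = 14.00 - 5.12 = 8.88.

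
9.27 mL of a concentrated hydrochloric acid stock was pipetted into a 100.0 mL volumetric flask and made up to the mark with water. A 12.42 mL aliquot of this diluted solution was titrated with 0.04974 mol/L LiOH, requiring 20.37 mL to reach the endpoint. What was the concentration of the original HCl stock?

0.880 M

n(LiOH) = 0.04974 x 0.02037 = 0.001013 mol.
n(HCl) in the aliquot = 0.001013 mol.
[diluted HCl] = 0.001013 / 0.01242 = 0.08158 M.
Dilution factor = 100.0/9.270 = 10.79, so [stock] = 0.08158 x 10.79 = 0.880 M.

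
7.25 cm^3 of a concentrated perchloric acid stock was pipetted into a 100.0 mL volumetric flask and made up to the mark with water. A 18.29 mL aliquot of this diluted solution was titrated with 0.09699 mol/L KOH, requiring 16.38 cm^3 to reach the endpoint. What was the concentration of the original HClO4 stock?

n(KOH) = 0.09699 x 0.01638 = 0.001589 mol.
n(HClO4) in the aliquot = 0.001589 mol.
[diluted HClO4] = 0.001589 / 0.01829 = 0.08686 M.
Dilution factor = 100.0/7.250 = 13.79, so [stock] = 0.08686 x 13.79 = 1.20 M.

1.20 M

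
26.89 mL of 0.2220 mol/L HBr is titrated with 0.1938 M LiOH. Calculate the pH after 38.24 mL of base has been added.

n(acid) = 0.2220 x 0.02689 = 0.005970 mol; n(LiOH) added = 0.1938 x 0.03824 = 0.007411 mol.
Base is in excess by 0.007411 - 0.005970 = 0.001441 mol in a total volume of 0.06513 L.
[OH^-] = 0.001441/0.06513 = 0.02213 M, so pOH = 1.66 and pH = 14.00 - 1.66 = 12.34.

12.34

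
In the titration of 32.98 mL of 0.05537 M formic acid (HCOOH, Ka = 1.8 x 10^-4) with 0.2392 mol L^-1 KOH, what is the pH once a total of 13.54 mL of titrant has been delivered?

n(acid) = 0.05537 x 0.03298 = 0.001826 mol; n(KOH) added = 0.2392 x 0.01354 = 0.003239 mol.
Base is in excess by 0.003239 - 0.001826 = 0.001413 mol in a total volume of 0.04652 L.
[OH^-] = 0.001413/0.04652 = 0.03037 M, so pOH = 1.52 and pH = 14.00 - 1.52 = 12.48.

12.48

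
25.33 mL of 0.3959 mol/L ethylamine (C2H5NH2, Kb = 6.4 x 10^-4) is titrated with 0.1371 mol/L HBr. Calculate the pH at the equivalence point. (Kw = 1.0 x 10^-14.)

n(C2H5NH2) = 0.3959 x 0.02533 = 0.01003 mol; V(HBr) at equivalence = 0.01003/0.1371 = 0.07314 L.
At equivalence the base is fully converted to C2H5NH3+; total volume = 0.09847 L, so [C2H5NH3+] = 0.01003/0.09847 = 0.1018 M.
Ka(C2H5NH3+) = Kw/Kb = 1.0e-14 / 6.4 x 10^-4 = 1.56e-11.
[H^+] = sqrt(Ka x [C2H5NH3+]) = sqrt(1.56e-11 x 0.1018) = 1.26e-6 M.
pH = -log(1.26e-6) = 5.90.

5.90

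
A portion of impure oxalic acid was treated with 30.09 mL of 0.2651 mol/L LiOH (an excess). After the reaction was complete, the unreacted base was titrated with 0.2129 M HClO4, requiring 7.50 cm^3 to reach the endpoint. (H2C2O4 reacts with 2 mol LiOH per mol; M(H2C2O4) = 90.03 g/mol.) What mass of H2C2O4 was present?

Total n(LiOH) added = 0.2651 x 0.03009 = 0.007977 mol.
n(HClO4) used = 0.2129 x 0.007500 = 0.001597 mol, which equals the excess n(LiOH).
So n(LiOH) consumed by the sample = 0.007977 - 0.001597 = 0.006380 mol.
n(H2C2O4) = 0.006380 / 2 = 0.003190 mol.
mass = 0.003190 mol x 90.03 g/mol = 0.287 g.

0.287 g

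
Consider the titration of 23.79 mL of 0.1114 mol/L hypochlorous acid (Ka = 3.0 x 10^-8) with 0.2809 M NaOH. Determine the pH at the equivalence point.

n(HClO) = 0.1114 x 0.02379 = 0.002650 mol; V(NaOH) at equivalence = 0.002650/0.2809 = 0.009435 L.
At equivalence all the acid is converted to ClO-; total volume = 0.02379 + 0.009435 = 0.03322 L, so [ClO-] = 0.002650/0.03322 = 0.07977 M.
Kb = Kw/Ka = 1.0e-14 / 3.0 x 10^-8 = 3.33e-7.
[OH^-] = sqrt(Kb x [ClO-]) = sqrt(3.33e-7 x 0.07977) = 0.000163 M.
pOH = 3.79, so pH = 14.00 - 3.79 = 10.21.

10.21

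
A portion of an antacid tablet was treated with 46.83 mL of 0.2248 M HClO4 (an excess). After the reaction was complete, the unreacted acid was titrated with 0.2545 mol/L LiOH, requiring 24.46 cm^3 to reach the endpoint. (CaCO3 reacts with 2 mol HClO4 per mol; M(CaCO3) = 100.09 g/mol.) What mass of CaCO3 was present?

Total n(HClO4) added = 0.2248 x 0.04683 = 0.01053 mol.
n(LiOH) used = 0.2545 x 0.02446 = 0.006225 mol, which equals the excess n(HClO4).
So n(HClO4) consumed by the sample = 0.01053 - 0.006225 = 0.004302 mol.
n(CaCO3) = 0.004302 / 2 = 0.002151 mol.
mass = 0.002151 mol x 100.09 g/mol = 0.215 g.

0.215 g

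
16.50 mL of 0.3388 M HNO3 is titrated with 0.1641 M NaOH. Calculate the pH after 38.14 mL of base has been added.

12.09

n(acid) = 0.3388 x 0.01650 = 0.005590 mol; n(NaOH) added = 0.1641 x 0.03814 = 0.006259 mol.
Base is in excess by 0.006259 - 0.005590 = 0.0006686 mol in a total volume of 0.05464 L.
[OH^-] = 0.0006686/0.05464 = 0.01224 M, so pOH = 1.91 and pH = 14.00 - 1.91 = 12.09.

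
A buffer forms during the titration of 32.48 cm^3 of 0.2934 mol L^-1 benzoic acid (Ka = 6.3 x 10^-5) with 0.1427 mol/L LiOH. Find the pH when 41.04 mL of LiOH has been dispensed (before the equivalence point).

4.40

Initial n(C6H5COOH) = 0.2934 x 0.03248 = 0.009530 mol.
n(LiOH) added = 0.1427 x 0.04104 = 0.005856 mol, converting that many moles of C6H5COOH to C6H5COO-.
Remaining n(C6H5COOH) = 0.003673 mol; n(C6H5COO-) = 0.005856 mol.
By Henderson-Hasselbalch, pH = pKa + log([A^-]/[HA]) = 4.20 + log(0.005856/0.003673) = 4.20 + (+0.20) = 4.40.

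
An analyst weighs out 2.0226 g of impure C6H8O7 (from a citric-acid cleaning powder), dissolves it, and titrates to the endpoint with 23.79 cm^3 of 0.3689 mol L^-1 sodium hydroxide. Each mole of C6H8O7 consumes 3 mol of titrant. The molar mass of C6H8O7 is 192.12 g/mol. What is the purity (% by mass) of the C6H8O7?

n(NaOH) = 0.3689 x 0.02379 = 0.008776 mol.
n(C6H8O7) = 0.008776 / 3 = 0.002925 mol.
mass of C6H8O7 = 0.002925 x 192.12 = 0.5620 g.
% purity = 0.5620 / 2.0226 x 100 = 27.8%.

27.8%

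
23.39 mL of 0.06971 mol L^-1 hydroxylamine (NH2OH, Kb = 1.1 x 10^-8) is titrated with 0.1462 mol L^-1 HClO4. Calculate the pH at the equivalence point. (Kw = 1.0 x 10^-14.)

n(NH2OH) = 0.06971 x 0.02339 = 0.001631 mol; V(HClO4) at equivalence = 0.001631/0.1462 = 0.01115 L.
At equivalence the base is fully converted to NH3OH+; total volume = 0.03454 L, so [NH3OH+] = 0.001631/0.03454 = 0.04720 M.
Ka(NH3OH+) = Kw/Kb = 1.0e-14 / 1.1 x 10^-8 = 9.09e-7.
[H^+] = sqrt(Ka x [NH3OH+]) = sqrt(9.09e-7 x 0.04720) = 0.000207 M.
pH = -log(0.000207) = 3.68.

3.68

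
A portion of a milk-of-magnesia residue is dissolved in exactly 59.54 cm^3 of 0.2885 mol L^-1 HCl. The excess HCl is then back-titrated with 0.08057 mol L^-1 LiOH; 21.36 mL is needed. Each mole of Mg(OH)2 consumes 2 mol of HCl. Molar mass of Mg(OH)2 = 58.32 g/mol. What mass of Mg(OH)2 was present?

0.451 g

Total n(HCl) added = 0.2885 x 0.05954 = 0.01718 mol.
n(LiOH) used = 0.08057 x 0.02136 = 0.001721 mol, which equals the excess n(HCl).
So n(HCl) consumed by the sample = 0.01718 - 0.001721 = 0.01546 mol.
n(Mg(OH)2) = 0.01546 / 2 = 0.007728 mol.
mass = 0.007728 mol x 58.32 g/mol = 0.451 g.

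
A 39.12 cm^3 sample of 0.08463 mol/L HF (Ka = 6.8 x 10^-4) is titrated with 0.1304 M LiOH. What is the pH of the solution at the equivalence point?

7.94

n(HF) = 0.08463 x 0.03912 = 0.003311 mol; V(LiOH) at equivalence = 0.003311/0.1304 = 0.02539 L.
At equivalence all the acid is converted to F-; total volume = 0.03912 + 0.02539 = 0.06451 L, so [F-] = 0.003311/0.06451 = 0.05132 M.
Kb = Kw/Ka = 1.0e-14 / 6.8 x 10^-4 = 1.47e-11.
[OH^-] = sqrt(Kb x [F-]) = sqrt(1.47e-11 x 0.05132) = 8.69e-7 M.
pOH = 6.06, so pH = 14.00 - 6.06 = 7.94.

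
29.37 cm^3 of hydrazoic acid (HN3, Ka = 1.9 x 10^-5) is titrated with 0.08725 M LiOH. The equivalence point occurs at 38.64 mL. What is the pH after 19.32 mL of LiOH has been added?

4.72

19.32 mL is exactly half the equivalence volume (38.64/2), i.e. the half-equivalence point.
There, n(HA) = n(A^-), so pH = pKa = -log(1.9 x 10^-5) = 4.72.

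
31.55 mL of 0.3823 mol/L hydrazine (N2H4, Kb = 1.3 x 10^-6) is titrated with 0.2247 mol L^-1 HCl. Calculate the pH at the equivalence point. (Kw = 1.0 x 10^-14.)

n(N2H4) = 0.3823 x 0.03155 = 0.01206 mol; V(HCl) at equivalence = 0.01206/0.2247 = 0.05368 L.
At equivalence the base is fully converted to N2H5+; total volume = 0.08523 L, so [N2H5+] = 0.01206/0.08523 = 0.1415 M.
Ka(N2H5+) = Kw/Kb = 1.0e-14 / 1.3 x 10^-6 = 7.69e-9.
[H^+] = sqrt(Ka x [N2H5+]) = sqrt(7.69e-9 x 0.1415) = 3.30e-5 M.
pH = -log(3.30e-5) = 4.48.

4.48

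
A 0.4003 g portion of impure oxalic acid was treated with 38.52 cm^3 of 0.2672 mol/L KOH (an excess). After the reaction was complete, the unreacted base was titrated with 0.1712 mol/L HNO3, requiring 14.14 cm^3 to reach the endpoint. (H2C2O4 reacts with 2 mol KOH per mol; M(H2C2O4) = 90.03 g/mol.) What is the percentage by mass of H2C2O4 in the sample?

88.5%

Total n(KOH) added = 0.2672 x 0.03852 = 0.01029 mol.
n(HNO3) used = 0.1712 x 0.01414 = 0.002421 mol, which equals the excess n(KOH).
So n(KOH) consumed by the sample = 0.01029 - 0.002421 = 0.007872 mol.
n(H2C2O4) = 0.007872 / 2 = 0.003936 mol.
mass H2C2O4 = 0.003936 x 90.03 = 0.3543 g, so %H2C2O4 = 0.3543/0.4003 x 100 = 88.5%.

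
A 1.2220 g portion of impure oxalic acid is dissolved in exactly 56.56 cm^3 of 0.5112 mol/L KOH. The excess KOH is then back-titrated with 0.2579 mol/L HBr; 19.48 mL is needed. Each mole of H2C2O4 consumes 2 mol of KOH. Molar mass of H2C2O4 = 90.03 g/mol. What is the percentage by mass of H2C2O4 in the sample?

88.0%

Total n(KOH) added = 0.5112 x 0.05656 = 0.02891 mol.
n(HBr) used = 0.2579 x 0.01948 = 0.005024 mol, which equals the excess n(KOH).
So n(KOH) consumed by the sample = 0.02891 - 0.005024 = 0.02389 mol.
n(H2C2O4) = 0.02389 / 2 = 0.01194 mol.
mass H2C2O4 = 0.01194 x 90.03 = 1.075 g, so %H2C2O4 = 1.075/1.2220 x 100 = 88.0%.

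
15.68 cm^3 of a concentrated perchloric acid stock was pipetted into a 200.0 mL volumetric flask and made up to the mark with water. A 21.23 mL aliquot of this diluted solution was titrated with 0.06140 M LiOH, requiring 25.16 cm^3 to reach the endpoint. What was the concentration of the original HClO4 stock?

n(LiOH) = 0.06140 x 0.02516 = 0.001545 mol.
n(HClO4) in the aliquot = 0.001545 mol.
[diluted HClO4] = 0.001545 / 0.02123 = 0.07277 M.
Dilution factor = 200.0/15.68 = 12.76, so [stock] = 0.07277 x 12.76 = 0.928 M.

0.928 M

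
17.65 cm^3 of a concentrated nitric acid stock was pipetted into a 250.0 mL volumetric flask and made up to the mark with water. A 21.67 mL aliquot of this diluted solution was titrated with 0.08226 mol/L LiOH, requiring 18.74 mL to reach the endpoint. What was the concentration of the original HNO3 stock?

n(LiOH) = 0.08226 x 0.01874 = 0.001542 mol.
n(HNO3) in the aliquot = 0.001542 mol.
[diluted HNO3] = 0.001542 / 0.02167 = 0.07114 M.
Dilution factor = 250.0/17.65 = 14.16, so [stock] = 0.07114 x 14.16 = 1.01 M.

1.01 M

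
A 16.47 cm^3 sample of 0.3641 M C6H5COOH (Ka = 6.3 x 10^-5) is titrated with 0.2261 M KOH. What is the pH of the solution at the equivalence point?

n(C6H5COOH) = 0.3641 x 0.01647 = 0.005997 mol; V(KOH) at equivalence = 0.005997/0.2261 = 0.02652 L.
At equivalence all the acid is converted to C6H5COO-; total volume = 0.01647 + 0.02652 = 0.04299 L, so [C6H5COO-] = 0.005997/0.04299 = 0.1395 M.
Kb = Kw/Ka = 1.0e-14 / 6.3 x 10^-5 = 1.59e-10.
[OH^-] = sqrt(Kb x [C6H5COO-]) = sqrt(1.59e-10 x 0.1395) = 4.71e-6 M.
pOH = 5.33, so pH = 14.00 - 5.33 = 8.67.

8.67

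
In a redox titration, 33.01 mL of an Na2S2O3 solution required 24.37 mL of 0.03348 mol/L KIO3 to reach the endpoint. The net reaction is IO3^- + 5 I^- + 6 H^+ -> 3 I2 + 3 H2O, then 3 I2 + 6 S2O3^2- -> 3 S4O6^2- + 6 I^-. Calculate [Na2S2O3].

n(KIO3) = 0.03348 x 0.02437 = 0.0008159 mol.
From the balanced equation, 1 mol KIO3 reacts with 6 mol Na2S2O3, so n(Na2S2O3) = 0.0008159 x 6/1 = 0.004895 mol.
[Na2S2O3] = 0.004895 / 0.03301 L = 0.148 M.

0.148 M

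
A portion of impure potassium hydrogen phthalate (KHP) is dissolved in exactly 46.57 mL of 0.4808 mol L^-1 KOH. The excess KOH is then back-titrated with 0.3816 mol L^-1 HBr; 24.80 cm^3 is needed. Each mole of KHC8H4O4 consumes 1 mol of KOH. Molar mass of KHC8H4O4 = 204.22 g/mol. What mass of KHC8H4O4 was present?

Total n(KOH) added = 0.4808 x 0.04657 = 0.02239 mol.
n(HBr) used = 0.3816 x 0.02480 = 0.009464 mol, which equals the excess n(KOH).
So n(KOH) consumed by the sample = 0.02239 - 0.009464 = 0.01293 mol.
n(KHC8H4O4) = 0.01293 / 1 = 0.01293 mol.
mass = 0.01293 mol x 204.22 g/mol = 2.64 g.

2.64 g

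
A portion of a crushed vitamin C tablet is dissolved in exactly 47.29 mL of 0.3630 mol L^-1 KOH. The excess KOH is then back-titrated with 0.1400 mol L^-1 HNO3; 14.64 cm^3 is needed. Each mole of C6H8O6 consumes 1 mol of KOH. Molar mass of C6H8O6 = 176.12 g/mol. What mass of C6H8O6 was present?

Total n(KOH) added = 0.3630 x 0.04729 = 0.01717 mol.
n(HNO3) used = 0.1400 x 0.01464 = 0.002050 mol, which equals the excess n(KOH).
So n(KOH) consumed by the sample = 0.01717 - 0.002050 = 0.01512 mol.
n(C6H8O6) = 0.01512 / 1 = 0.01512 mol.
mass = 0.01512 mol x 176.12 g/mol = 2.66 g.

2.66 g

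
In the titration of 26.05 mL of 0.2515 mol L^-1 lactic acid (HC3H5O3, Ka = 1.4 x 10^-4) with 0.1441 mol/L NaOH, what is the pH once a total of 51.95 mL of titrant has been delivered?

n(acid) = 0.2515 x 0.02605 = 0.006552 mol; n(NaOH) added = 0.1441 x 0.05195 = 0.007486 mol.
Base is in excess by 0.007486 - 0.006552 = 0.0009344 mol in a total volume of 0.07800 L.
[OH^-] = 0.0009344/0.07800 = 0.01198 M, so pOH = 1.92 and pH = 14.00 - 1.92 = 12.08.

12.08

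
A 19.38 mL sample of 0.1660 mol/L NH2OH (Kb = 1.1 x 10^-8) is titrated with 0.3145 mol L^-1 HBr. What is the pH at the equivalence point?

3.50

n(NH2OH) = 0.1660 x 0.01938 = 0.003217 mol; V(HBr) at equivalence = 0.003217/0.3145 = 0.01023 L.
At equivalence the base is fully converted to NH3OH+; total volume = 0.02961 L, so [NH3OH+] = 0.003217/0.02961 = 0.1087 M.
Ka(NH3OH+) = Kw/Kb = 1.0e-14 / 1.1 x 10^-8 = 9.09e-7.
[H^+] = sqrt(Ka x [NH3OH+]) = sqrt(9.09e-7 x 0.1087) = 0.000314 M.
pH = -log(0.000314) = 3.50.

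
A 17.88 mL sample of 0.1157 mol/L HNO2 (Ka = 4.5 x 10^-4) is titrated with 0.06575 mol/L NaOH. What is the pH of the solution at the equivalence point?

n(HNO2) = 0.1157 x 0.01788 = 0.002069 mol; V(NaOH) at equivalence = 0.002069/0.06575 = 0.03146 L.
At equivalence all the acid is converted to NO2-; total volume = 0.01788 + 0.03146 = 0.04934 L, so [NO2-] = 0.002069/0.04934 = 0.04192 M.
Kb = Kw/Ka = 1.0e-14 / 4.5 x 10^-4 = 2.22e-11.
[OH^-] = sqrt(Kb x [NO2-]) = sqrt(2.22e-11 x 0.04192) = 9.65e-7 M.
pOH = 6.02, so pH = 14.00 - 6.02 = 7.98.

7.98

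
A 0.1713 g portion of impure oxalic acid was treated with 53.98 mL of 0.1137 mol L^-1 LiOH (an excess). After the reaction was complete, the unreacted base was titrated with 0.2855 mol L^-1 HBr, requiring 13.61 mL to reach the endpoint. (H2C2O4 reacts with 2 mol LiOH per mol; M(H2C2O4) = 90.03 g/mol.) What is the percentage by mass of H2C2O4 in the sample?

Total n(LiOH) added = 0.1137 x 0.05398 = 0.006138 mol.
n(HBr) used = 0.2855 x 0.01361 = 0.003886 mol, which equals the excess n(LiOH).
So n(LiOH) consumed by the sample = 0.006138 - 0.003886 = 0.002252 mol.
n(H2C2O4) = 0.002252 / 2 = 0.001126 mol.
mass H2C2O4 = 0.001126 x 90.03 = 0.1014 g, so %H2C2O4 = 0.1014/0.1713 x 100 = 59.2%.

59.2%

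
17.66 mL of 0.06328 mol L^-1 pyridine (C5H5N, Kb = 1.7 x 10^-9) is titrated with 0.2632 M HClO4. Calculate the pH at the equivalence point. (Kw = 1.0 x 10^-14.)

n(C5H5N) = 0.06328 x 0.01766 = 0.001118 mol; V(HClO4) at equivalence = 0.001118/0.2632 = 0.004246 L.
At equivalence the base is fully converted to C5H5NH+; total volume = 0.02191 L, so [C5H5NH+] = 0.001118/0.02191 = 0.05101 M.
Ka(C5H5NH+) = Kw/Kb = 1.0e-14 / 1.7 x 10^-9 = 5.88e-6.
[H^+] = sqrt(Ka x [C5H5NH+]) = sqrt(5.88e-6 x 0.05101) = 0.000548 M.
pH = -log(0.000548) = 3.26.

3.26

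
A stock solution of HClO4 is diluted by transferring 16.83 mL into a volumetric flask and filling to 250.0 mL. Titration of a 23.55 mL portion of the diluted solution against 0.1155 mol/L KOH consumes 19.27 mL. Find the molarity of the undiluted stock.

n(KOH) = 0.1155 x 0.01927 = 0.002226 mol.
n(HClO4) in the aliquot = 0.002226 mol.
[diluted HClO4] = 0.002226 / 0.02355 = 0.09451 M.
Dilution factor = 250.0/16.83 = 14.85, so [stock] = 0.09451 x 14.85 = 1.40 M.

1.40 M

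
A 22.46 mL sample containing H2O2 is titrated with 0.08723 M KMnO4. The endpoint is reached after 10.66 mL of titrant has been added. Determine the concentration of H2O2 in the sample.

0.104 M

n(KMnO4) = 0.08723 x 0.01066 = 0.0009299 mol.
From the balanced equation, 2 mol KMnO4 reacts with 5 mol H2O2, so n(H2O2) = 0.0009299 x 5/2 = 0.002325 mol.
[H2O2] = 0.002325 / 0.02246 L = 0.104 M.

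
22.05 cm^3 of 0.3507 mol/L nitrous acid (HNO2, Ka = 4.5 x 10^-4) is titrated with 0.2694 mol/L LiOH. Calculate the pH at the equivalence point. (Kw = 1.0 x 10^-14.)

8.26

n(HNO2) = 0.3507 x 0.02205 = 0.007733 mol; V(LiOH) at equivalence = 0.007733/0.2694 = 0.02870 L.
At equivalence all the acid is converted to NO2-; total volume = 0.02205 + 0.02870 = 0.05075 L, so [NO2-] = 0.007733/0.05075 = 0.1524 M.
Kb = Kw/Ka = 1.0e-14 / 4.5 x 10^-4 = 2.22e-11.
[OH^-] = sqrt(Kb x [NO2-]) = sqrt(2.22e-11 x 0.1524) = 1.84e-6 M.
pOH = 5.74, so pH = 14.00 - 5.74 = 8.26.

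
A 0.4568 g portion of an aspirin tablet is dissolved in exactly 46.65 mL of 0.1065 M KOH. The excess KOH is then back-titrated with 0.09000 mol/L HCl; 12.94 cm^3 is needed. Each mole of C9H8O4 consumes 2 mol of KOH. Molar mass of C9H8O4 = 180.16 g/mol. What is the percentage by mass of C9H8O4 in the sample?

Total n(KOH) added = 0.1065 x 0.04665 = 0.004968 mol.
n(HCl) used = 0.09000 x 0.01294 = 0.001165 mol, which equals the excess n(KOH).
So n(KOH) consumed by the sample = 0.004968 - 0.001165 = 0.003804 mol.
n(C9H8O4) = 0.003804 / 2 = 0.001902 mol.
mass C9H8O4 = 0.001902 x 180.16 = 0.3426 g, so %C9H8O4 = 0.3426/0.4568 x 100 = 75.0%.

75.0%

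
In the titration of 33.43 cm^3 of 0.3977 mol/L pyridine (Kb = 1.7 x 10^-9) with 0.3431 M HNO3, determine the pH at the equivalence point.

n(C5H5N) = 0.3977 x 0.03343 = 0.01330 mol; V(HNO3) at equivalence = 0.01330/0.3431 = 0.03875 L.
At equivalence the base is fully converted to C5H5NH+; total volume = 0.07218 L, so [C5H5NH+] = 0.01330/0.07218 = 0.1842 M.
Ka(C5H5NH+) = Kw/Kb = 1.0e-14 / 1.7 x 10^-9 = 5.88e-6.
[H^+] = sqrt(Ka x [C5H5NH+]) = sqrt(5.88e-6 x 0.1842) = 0.00104 M.
pH = -log(0.00104) = 2.98.

2.98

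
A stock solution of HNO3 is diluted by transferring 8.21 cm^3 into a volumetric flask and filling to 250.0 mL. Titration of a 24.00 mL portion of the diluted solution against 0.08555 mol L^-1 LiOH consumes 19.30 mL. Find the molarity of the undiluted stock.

n(LiOH) = 0.08555 x 0.01930 = 0.001651 mol.
n(HNO3) in the aliquot = 0.001651 mol.
[diluted HNO3] = 0.001651 / 0.02400 = 0.06880 M.
Dilution factor = 250.0/8.210 = 30.45, so [stock] = 0.06880 x 30.45 = 2.09 M.

2.09 M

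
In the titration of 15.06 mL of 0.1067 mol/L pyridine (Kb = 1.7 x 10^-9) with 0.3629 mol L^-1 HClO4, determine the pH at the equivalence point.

3.16

n(C5H5N) = 0.1067 x 0.01506 = 0.001607 mol; V(HClO4) at equivalence = 0.001607/0.3629 = 0.004428 L.
At equivalence the base is fully converted to C5H5NH+; total volume = 0.01949 L, so [C5H5NH+] = 0.001607/0.01949 = 0.08246 M.
Ka(C5H5NH+) = Kw/Kb = 1.0e-14 / 1.7 x 10^-9 = 5.88e-6.
[H^+] = sqrt(Ka x [C5H5NH+]) = sqrt(5.88e-6 x 0.08246) = 0.000696 M.
pH = -log(0.000696) = 3.16.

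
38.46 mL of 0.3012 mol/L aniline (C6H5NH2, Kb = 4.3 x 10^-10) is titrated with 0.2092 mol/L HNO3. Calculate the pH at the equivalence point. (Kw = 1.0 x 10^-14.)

2.77

n(C6H5NH2) = 0.3012 x 0.03846 = 0.01158 mol; V(HNO3) at equivalence = 0.01158/0.2092 = 0.05537 L.
At equivalence the base is fully converted to C6H5NH3+; total volume = 0.09383 L, so [C6H5NH3+] = 0.01158/0.09383 = 0.1235 M.
Ka(C6H5NH3+) = Kw/Kb = 1.0e-14 / 4.3 x 10^-10 = 2.33e-5.
[H^+] = sqrt(Ka x [C6H5NH3+]) = sqrt(2.33e-5 x 0.1235) = 0.00169 M.
pH = -log(0.00169) = 2.77.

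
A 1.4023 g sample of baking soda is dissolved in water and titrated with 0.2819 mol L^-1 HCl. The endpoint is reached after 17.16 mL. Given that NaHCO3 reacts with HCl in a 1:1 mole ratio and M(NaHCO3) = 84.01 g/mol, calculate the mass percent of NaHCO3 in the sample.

n(HCl) = 0.2819 x 0.01716 = 0.004837 mol.
n(NaHCO3) = 0.004837 / 1 = 0.004837 mol.
mass of NaHCO3 = 0.004837 x 84.01 = 0.4064 g.
% purity = 0.4064 / 1.4023 x 100 = 29.0%.

29.0%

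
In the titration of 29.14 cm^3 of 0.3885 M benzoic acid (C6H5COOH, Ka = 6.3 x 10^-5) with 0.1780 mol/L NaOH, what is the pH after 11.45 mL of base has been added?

Initial n(C6H5COOH) = 0.3885 x 0.02914 = 0.01132 mol.
n(NaOH) added = 0.1780 x 0.01145 = 0.002038 mol, converting that many moles of C6H5COOH to C6H5COO-.
Remaining n(C6H5COOH) = 0.009283 mol; n(C6H5COO-) = 0.002038 mol.
By Henderson-Hasselbalch, pH = pKa + log([A^-]/[HA]) = 4.20 + log(0.002038/0.009283) = 4.20 + (-0.66) = 3.54.

3.54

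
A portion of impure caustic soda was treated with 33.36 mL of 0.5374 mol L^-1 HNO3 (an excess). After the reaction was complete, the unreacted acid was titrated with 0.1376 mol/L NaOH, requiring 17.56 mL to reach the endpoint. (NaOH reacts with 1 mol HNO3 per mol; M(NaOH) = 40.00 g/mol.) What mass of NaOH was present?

0.620 g

Total n(HNO3) added = 0.5374 x 0.03336 = 0.01793 mol.
n(NaOH) used = 0.1376 x 0.01756 = 0.002416 mol, which equals the excess n(HNO3).
So n(HNO3) consumed by the sample = 0.01793 - 0.002416 = 0.01551 mol.
n(NaOH) = 0.01551 / 1 = 0.01551 mol.
mass = 0.01551 mol x 40.00 g/mol = 0.620 g.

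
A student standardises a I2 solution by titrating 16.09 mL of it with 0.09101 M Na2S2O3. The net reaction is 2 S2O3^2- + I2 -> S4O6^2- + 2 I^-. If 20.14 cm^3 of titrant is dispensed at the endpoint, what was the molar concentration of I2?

0.0570 M

n(Na2S2O3) = 0.09101 x 0.02014 = 0.001833 mol.
From the balanced equation, 2 mol Na2S2O3 reacts with 1 mol I2, so n(I2) = 0.001833 x 1/2 = 0.0009165 mol.
[I2] = 0.0009165 / 0.01609 L = 0.0570 M.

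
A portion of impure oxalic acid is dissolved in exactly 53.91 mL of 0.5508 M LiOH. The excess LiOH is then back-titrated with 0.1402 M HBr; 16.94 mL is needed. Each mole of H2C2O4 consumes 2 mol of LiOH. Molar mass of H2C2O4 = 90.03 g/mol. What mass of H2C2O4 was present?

1.23 g

Total n(LiOH) added = 0.5508 x 0.05391 = 0.02969 mol.
n(HBr) used = 0.1402 x 0.01694 = 0.002375 mol, which equals the excess n(LiOH).
So n(LiOH) consumed by the sample = 0.02969 - 0.002375 = 0.02732 mol.
n(H2C2O4) = 0.02732 / 2 = 0.01366 mol.
mass = 0.01366 mol x 90.03 g/mol = 1.23 g.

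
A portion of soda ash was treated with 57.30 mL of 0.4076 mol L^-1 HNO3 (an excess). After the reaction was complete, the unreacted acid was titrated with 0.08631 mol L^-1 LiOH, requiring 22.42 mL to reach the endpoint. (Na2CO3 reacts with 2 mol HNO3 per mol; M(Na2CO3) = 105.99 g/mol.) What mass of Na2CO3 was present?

1.14 g

Total n(HNO3) added = 0.4076 x 0.05730 = 0.02336 mol.
n(LiOH) used = 0.08631 x 0.02242 = 0.001935 mol, which equals the excess n(HNO3).
So n(HNO3) consumed by the sample = 0.02336 - 0.001935 = 0.02142 mol.
n(Na2CO3) = 0.02142 / 2 = 0.01071 mol.
mass = 0.01071 mol x 105.99 g/mol = 1.14 g.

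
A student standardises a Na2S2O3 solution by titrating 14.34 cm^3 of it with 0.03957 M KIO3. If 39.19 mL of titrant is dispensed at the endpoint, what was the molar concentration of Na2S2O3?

n(KIO3) = 0.03957 x 0.03919 = 0.001551 mol.
From the balanced equation, 1 mol KIO3 reacts with 6 mol Na2S2O3, so n(Na2S2O3) = 0.001551 x 6/1 = 0.009304 mol.
[Na2S2O3] = 0.009304 / 0.01434 L = 0.649 M.

0.649 M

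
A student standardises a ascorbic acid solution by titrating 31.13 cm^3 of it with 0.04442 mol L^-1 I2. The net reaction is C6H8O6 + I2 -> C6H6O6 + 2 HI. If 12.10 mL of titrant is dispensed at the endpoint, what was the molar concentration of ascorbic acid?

0.0173 M

n(I2) = 0.04442 x 0.01210 = 0.0005375 mol.
From the balanced equation, 1 mol I2 reacts with 1 mol ascorbic acid, so n(ascorbic acid) = 0.0005375 x 1/1 = 0.0005375 mol.
[ascorbic acid] = 0.0005375 / 0.03113 L = 0.0173 M.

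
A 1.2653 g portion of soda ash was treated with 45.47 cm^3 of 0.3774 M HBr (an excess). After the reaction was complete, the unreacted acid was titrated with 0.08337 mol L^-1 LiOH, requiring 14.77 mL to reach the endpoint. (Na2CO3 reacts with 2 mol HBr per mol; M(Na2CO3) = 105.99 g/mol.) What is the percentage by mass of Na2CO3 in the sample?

66.7%

Total n(HBr) added = 0.3774 x 0.04547 = 0.01716 mol.
n(LiOH) used = 0.08337 x 0.01477 = 0.001231 mol, which equals the excess n(HBr).
So n(HBr) consumed by the sample = 0.01716 - 0.001231 = 0.01593 mol.
n(Na2CO3) = 0.01593 / 2 = 0.007965 mol.
mass Na2CO3 = 0.007965 x 105.99 = 0.8442 g, so %Na2CO3 = 0.8442/1.2653 x 100 = 66.7%.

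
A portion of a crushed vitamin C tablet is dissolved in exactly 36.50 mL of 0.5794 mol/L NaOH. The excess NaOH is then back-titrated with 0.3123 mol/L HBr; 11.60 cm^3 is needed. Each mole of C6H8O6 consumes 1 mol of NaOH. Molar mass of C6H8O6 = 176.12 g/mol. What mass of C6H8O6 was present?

Total n(NaOH) added = 0.5794 x 0.03650 = 0.02115 mol.
n(HBr) used = 0.3123 x 0.01160 = 0.003623 mol, which equals the excess n(NaOH).
So n(NaOH) consumed by the sample = 0.02115 - 0.003623 = 0.01753 mol.
n(C6H8O6) = 0.01753 / 1 = 0.01753 mol.
mass = 0.01753 mol x 176.12 g/mol = 3.09 g.

3.09 g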